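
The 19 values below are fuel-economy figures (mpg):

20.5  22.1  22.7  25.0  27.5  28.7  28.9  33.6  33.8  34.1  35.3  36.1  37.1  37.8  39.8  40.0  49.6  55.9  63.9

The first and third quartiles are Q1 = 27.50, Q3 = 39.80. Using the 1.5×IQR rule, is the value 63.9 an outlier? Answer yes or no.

yes

IQR = Q3 − Q1 = 39.80 − 27.50 = 12.30.
Lower fence = Q1 − 1.5·IQR = 27.50 − 18.45 = 9.05.
Upper fence = Q3 + 1.5·IQR = 39.80 + 18.45 = 58.25.
63.9 lies above the upper fence.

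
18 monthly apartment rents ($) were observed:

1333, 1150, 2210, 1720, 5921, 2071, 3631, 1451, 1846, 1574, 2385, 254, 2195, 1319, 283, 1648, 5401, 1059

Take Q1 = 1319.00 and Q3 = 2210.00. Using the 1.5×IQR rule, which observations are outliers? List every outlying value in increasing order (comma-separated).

IQR = Q3 − Q1 = 2210.00 − 1319.00 = 891.00.
Lower fence = Q1 − 1.5·IQR = 1319.00 − 1336.50 = -17.50.
Upper fence = Q3 + 1.5·IQR = 2210.00 + 1336.50 = 3546.50.
3631 > 3546.50 → outlier.
5401 > 3546.50 → outlier.
5921 > 3546.50 → outlier.
All remaining values lie within [-17.50, 3546.50].

3631, 5401, 5921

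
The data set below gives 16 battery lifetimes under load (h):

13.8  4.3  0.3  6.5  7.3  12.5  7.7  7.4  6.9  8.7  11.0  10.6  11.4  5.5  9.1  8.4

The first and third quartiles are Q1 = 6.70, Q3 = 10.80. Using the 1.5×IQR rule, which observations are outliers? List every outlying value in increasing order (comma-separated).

0.3

IQR = Q3 − Q1 = 10.80 − 6.70 = 4.10.
Lower fence = Q1 − 1.5·IQR = 6.70 − 6.15 = 0.55.
Upper fence = Q3 + 1.5·IQR = 10.80 + 6.15 = 16.95.
0.3 < 0.55 → outlier.
All remaining values lie within [0.55, 16.95].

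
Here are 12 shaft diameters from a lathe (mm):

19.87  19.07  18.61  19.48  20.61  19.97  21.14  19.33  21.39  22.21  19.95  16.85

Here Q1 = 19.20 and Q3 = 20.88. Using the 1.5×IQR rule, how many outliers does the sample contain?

IQR = 1.68; fences at 19.20 − 2.52 = 16.68 and 20.88 + 2.52 = 23.40.
Every value lies within the cutoffs.

0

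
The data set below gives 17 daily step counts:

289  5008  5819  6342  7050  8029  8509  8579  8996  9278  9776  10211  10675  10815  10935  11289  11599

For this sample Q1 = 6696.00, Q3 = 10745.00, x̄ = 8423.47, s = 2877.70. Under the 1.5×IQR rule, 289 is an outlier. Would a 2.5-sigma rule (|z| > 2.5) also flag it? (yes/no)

yes

z = (289 − 8423.47) / 2877.70 = -2.83.
|z| = 2.83 > 2.5.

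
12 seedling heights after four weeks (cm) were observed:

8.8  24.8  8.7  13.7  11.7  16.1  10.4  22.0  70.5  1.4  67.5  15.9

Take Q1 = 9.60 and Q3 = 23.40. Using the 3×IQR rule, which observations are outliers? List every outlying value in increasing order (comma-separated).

67.5, 70.5

IQR = Q3 − Q1 = 23.40 − 9.60 = 13.80.
Lower fence = Q1 − 3·IQR = 9.60 − 41.40 = -31.80.
Upper fence = Q3 + 3·IQR = 23.40 + 41.40 = 64.80.
67.5 > 64.80 → outlier.
70.5 > 64.80 → outlier.
All remaining values lie within [-31.80, 64.80].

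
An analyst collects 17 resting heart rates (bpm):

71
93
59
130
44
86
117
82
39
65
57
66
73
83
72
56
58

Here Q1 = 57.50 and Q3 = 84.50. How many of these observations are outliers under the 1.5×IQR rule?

1

IQR = 27.00; fences at 57.50 − 40.50 = 17.00 and 84.50 + 40.50 = 125.00.
Outside the cutoffs: 130.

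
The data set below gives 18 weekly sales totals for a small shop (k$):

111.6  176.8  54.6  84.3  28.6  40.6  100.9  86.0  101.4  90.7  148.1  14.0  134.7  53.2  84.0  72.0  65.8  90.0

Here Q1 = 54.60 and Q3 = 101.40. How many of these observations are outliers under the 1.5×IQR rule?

1

IQR = 46.80; fences at 54.60 − 70.20 = -15.60 and 101.40 + 70.20 = 171.60.
Outside the cutoffs: 176.8.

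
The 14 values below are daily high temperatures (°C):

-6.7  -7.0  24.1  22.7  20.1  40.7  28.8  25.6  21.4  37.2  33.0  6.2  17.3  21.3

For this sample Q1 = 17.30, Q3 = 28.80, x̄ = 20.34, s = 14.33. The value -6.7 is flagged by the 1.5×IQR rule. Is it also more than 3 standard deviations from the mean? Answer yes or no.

no

z = (-6.7 − 20.34) / 14.33 = -1.89.
|z| = 1.89 ≤ 3.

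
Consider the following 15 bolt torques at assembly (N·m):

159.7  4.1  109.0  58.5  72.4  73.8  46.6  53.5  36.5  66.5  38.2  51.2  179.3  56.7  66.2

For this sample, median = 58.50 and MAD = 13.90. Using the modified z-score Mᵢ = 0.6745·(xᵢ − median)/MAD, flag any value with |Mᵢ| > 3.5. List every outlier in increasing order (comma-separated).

159.7, 179.3

|Mᵢ| > 3.5 ⇔ |xᵢ − 58.50| > 3.5·13.90/0.6745 = 72.13.
So outliers lie outside [-13.63, 130.63].
159.7: M = 4.91 → outlier.
179.3: M = 5.86 → outlier.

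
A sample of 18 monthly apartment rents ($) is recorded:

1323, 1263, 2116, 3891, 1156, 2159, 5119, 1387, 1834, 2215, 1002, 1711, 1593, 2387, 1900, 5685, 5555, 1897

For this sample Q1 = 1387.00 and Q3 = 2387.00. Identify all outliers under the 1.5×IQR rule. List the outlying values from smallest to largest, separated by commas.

IQR = Q3 − Q1 = 2387.00 − 1387.00 = 1000.00.
Lower fence = Q1 − 1.5·IQR = 1387.00 − 1500.00 = -113.00.
Upper fence = Q3 + 1.5·IQR = 2387.00 + 1500.00 = 3887.00.
3891 > 3887.00 → outlier.
5119 > 3887.00 → outlier.
5555 > 3887.00 → outlier.
5685 > 3887.00 → outlier.
All remaining values lie within [-113.00, 3887.00].

3891, 5119, 5555, 5685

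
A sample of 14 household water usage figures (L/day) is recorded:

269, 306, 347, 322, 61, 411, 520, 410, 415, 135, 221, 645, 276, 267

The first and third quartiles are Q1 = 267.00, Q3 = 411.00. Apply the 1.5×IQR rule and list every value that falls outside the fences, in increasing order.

IQR = Q3 − Q1 = 411.00 − 267.00 = 144.00.
Lower fence = Q1 − 1.5·IQR = 267.00 − 216.00 = 51.00.
Upper fence = Q3 + 1.5·IQR = 411.00 + 216.00 = 627.00.
645 > 627.00 → outlier.
All remaining values lie within [51.00, 627.00].

645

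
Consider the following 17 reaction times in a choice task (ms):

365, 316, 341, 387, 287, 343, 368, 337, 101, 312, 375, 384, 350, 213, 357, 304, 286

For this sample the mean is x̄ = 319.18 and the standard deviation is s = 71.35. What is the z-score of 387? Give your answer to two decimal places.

0.95

z = (387 − 319.18) / 71.35 = 0.95.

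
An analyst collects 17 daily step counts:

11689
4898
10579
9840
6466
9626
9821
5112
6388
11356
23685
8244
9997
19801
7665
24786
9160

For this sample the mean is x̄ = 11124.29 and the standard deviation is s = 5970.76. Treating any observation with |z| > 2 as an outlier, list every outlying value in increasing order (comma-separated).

Cutoffs at x̄ ± 2s: 11124.29 ± 2·5970.76 = [-817.23, 23065.81].
23685: z = 2.10, |z| > 2 → outlier.
24786: z = 2.29, |z| > 2 → outlier.
Every other value lies within [-817.23, 23065.81].

23685, 24786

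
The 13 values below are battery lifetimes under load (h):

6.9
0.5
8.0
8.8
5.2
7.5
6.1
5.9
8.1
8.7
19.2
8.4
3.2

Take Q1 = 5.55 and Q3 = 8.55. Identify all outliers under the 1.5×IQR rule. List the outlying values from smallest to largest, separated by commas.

0.5, 19.2

IQR = Q3 − Q1 = 8.55 − 5.55 = 3.00.
Lower fence = Q1 − 1.5·IQR = 5.55 − 4.50 = 1.05.
Upper fence = Q3 + 1.5·IQR = 8.55 + 4.50 = 13.05.
0.5 < 1.05 → outlier.
19.2 > 13.05 → outlier.
All remaining values lie within [1.05, 13.05].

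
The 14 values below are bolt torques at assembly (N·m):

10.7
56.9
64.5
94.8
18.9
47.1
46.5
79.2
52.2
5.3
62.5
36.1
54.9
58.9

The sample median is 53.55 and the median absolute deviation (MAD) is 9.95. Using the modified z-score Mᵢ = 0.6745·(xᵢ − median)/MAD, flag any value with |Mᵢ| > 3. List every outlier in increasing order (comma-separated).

|Mᵢ| > 3 ⇔ |xᵢ − 53.55| > 3·9.95/0.6745 = 44.26.
So outliers lie outside [9.29, 97.81].
5.3: M = -3.27 → outlier.

5.3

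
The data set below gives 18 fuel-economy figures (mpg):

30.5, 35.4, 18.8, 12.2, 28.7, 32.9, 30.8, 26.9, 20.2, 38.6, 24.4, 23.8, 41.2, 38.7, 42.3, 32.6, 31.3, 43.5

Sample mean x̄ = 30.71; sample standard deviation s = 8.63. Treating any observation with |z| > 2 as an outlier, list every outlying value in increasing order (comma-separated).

Cutoffs at x̄ ± 2s: 30.71 ± 2·8.63 = [13.45, 47.97].
12.2: z = -2.14, |z| > 2 → outlier.
Every other value lies within [13.45, 47.97].

12.2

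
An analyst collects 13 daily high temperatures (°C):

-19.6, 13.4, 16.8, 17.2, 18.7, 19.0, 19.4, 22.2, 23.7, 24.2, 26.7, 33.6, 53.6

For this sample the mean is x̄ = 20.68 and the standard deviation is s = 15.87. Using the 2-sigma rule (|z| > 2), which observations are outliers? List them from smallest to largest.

Cutoffs at x̄ ± 2s: 20.68 ± 2·15.87 = [-11.06, 52.42].
-19.6: z = -2.54, |z| > 2 → outlier.
53.6: z = 2.07, |z| > 2 → outlier.
Every other value lies within [-11.06, 52.42].

-19.6, 53.6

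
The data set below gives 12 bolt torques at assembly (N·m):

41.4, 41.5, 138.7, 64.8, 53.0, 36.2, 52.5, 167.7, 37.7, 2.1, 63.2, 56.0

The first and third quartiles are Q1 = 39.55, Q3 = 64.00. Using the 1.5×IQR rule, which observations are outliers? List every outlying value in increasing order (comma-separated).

2.1, 138.7, 167.7

IQR = Q3 − Q1 = 64.00 − 39.55 = 24.45.
Lower fence = Q1 − 1.5·IQR = 39.55 − 36.675 = 2.875.
Upper fence = Q3 + 1.5·IQR = 64.00 + 36.675 = 100.675.
2.1 < 2.875 → outlier.
138.7 > 100.675 → outlier.
167.7 > 100.675 → outlier.
All remaining values lie within [2.875, 100.675].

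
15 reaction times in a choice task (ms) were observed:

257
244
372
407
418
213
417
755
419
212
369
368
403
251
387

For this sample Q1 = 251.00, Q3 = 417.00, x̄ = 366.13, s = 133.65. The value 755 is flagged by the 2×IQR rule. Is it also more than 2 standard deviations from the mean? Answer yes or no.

yes

z = (755 − 366.13) / 133.65 = 2.91.
|z| = 2.91 > 2.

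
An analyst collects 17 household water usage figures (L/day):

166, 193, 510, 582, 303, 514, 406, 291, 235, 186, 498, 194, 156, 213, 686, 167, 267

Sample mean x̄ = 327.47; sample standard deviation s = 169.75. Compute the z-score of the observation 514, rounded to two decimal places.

1.10

z = (514 − 327.47) / 169.75 = 1.10.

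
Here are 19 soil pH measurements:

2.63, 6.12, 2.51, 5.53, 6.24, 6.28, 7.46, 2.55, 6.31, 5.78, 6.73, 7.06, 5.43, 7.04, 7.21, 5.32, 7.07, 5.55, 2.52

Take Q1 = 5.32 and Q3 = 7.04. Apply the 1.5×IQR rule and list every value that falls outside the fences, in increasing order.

IQR = Q3 − Q1 = 7.04 − 5.32 = 1.72.
Lower fence = Q1 − 1.5·IQR = 5.32 − 2.58 = 2.74.
Upper fence = Q3 + 1.5·IQR = 7.04 + 2.58 = 9.62.
2.51 < 2.74 → outlier.
2.52 < 2.74 → outlier.
2.55 < 2.74 → outlier.
2.63 < 2.74 → outlier.
All remaining values lie within [2.74, 9.62].

2.51, 2.52, 2.55, 2.63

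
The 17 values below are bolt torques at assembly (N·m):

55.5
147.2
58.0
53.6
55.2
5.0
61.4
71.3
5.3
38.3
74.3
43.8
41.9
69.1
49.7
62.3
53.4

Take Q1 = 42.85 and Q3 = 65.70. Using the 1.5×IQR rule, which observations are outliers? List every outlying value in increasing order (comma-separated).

IQR = Q3 − Q1 = 65.70 − 42.85 = 22.85.
Lower fence = Q1 − 1.5·IQR = 42.85 − 34.275 = 8.575.
Upper fence = Q3 + 1.5·IQR = 65.70 + 34.275 = 99.975.
5.0 < 8.575 → outlier.
5.3 < 8.575 → outlier.
147.2 > 99.975 → outlier.
All remaining values lie within [8.575, 99.975].

5.0, 5.3, 147.2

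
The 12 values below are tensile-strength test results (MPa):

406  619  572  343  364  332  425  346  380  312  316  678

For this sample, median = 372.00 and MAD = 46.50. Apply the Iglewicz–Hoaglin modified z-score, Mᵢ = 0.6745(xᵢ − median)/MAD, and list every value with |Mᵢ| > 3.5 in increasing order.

|Mᵢ| > 3.5 ⇔ |xᵢ − 372.00| > 3.5·46.50/0.6745 = 241.29.
So outliers lie outside [130.71, 613.29].
619: M = 3.58 → outlier.
678: M = 4.44 → outlier.

619, 678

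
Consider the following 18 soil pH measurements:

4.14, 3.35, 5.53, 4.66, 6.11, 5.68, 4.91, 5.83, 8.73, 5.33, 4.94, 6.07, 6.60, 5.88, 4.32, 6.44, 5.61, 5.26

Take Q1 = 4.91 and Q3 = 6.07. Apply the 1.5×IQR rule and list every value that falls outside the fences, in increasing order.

IQR = Q3 − Q1 = 6.07 − 4.91 = 1.16.
Lower fence = Q1 − 1.5·IQR = 4.91 − 1.74 = 3.17.
Upper fence = Q3 + 1.5·IQR = 6.07 + 1.74 = 7.81.
8.73 > 7.81 → outlier.
All remaining values lie within [3.17, 7.81].

8.73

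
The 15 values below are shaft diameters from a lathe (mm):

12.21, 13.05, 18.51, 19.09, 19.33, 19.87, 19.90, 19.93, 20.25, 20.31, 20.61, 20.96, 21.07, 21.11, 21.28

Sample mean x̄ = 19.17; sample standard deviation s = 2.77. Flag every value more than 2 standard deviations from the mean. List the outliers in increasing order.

Cutoffs at x̄ ± 2s: 19.17 ± 2·2.77 = [13.63, 24.71].
12.21: z = -2.51, |z| > 2 → outlier.
13.05: z = -2.21, |z| > 2 → outlier.
Every other value lies within [13.63, 24.71].

12.21, 13.05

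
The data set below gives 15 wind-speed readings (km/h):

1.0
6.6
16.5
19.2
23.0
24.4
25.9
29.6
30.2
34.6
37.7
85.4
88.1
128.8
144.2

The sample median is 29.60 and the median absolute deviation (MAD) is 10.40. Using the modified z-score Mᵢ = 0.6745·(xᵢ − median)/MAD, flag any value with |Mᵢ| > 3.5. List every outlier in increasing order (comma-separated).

85.4, 88.1, 128.8, 144.2

|Mᵢ| > 3.5 ⇔ |xᵢ − 29.60| > 3.5·10.40/0.6745 = 53.97.
So outliers lie outside [-24.37, 83.57].
85.4: M = 3.62 → outlier.
88.1: M = 3.79 → outlier.
128.8: M = 6.43 → outlier.
144.2: M = 7.43 → outlier.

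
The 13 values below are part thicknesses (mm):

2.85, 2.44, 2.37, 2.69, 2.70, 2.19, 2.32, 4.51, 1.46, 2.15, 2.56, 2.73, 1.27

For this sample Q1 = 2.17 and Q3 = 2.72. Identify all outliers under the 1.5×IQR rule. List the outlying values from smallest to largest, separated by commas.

IQR = Q3 − Q1 = 2.72 − 2.17 = 0.55.
Lower fence = Q1 − 1.5·IQR = 2.17 − 0.825 = 1.345.
Upper fence = Q3 + 1.5·IQR = 2.72 + 0.825 = 3.545.
1.27 < 1.345 → outlier.
4.51 > 3.545 → outlier.
All remaining values lie within [1.345, 3.545].

1.27, 4.51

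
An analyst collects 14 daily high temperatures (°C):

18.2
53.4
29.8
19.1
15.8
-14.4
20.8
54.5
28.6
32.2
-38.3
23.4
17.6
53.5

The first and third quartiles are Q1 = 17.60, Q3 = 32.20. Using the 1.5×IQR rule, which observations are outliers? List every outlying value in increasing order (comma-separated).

-38.3, -14.4, 54.5

IQR = Q3 − Q1 = 32.20 − 17.60 = 14.60.
Lower fence = Q1 − 1.5·IQR = 17.60 − 21.90 = -4.30.
Upper fence = Q3 + 1.5·IQR = 32.20 + 21.90 = 54.10.
-38.3 < -4.30 → outlier.
-14.4 < -4.30 → outlier.
54.5 > 54.10 → outlier.
All remaining values lie within [-4.30, 54.10].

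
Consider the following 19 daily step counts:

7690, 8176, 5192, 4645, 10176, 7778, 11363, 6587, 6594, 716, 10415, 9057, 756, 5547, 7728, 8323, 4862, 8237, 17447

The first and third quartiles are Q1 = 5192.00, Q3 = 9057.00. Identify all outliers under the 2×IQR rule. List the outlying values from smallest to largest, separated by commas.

17447

IQR = Q3 − Q1 = 9057.00 − 5192.00 = 3865.00.
Lower fence = Q1 − 2·IQR = 5192.00 − 7730.00 = -2538.00.
Upper fence = Q3 + 2·IQR = 9057.00 + 7730.00 = 16787.00.
17447 > 16787.00 → outlier.
All remaining values lie within [-2538.00, 16787.00].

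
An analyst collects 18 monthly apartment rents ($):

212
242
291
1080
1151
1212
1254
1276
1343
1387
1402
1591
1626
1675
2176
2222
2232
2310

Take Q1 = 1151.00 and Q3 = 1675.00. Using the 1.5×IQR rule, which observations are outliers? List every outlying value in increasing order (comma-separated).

IQR = Q3 − Q1 = 1675.00 − 1151.00 = 524.00.
Lower fence = Q1 − 1.5·IQR = 1151.00 − 786.00 = 365.00.
Upper fence = Q3 + 1.5·IQR = 1675.00 + 786.00 = 2461.00.
212 < 365.00 → outlier.
242 < 365.00 → outlier.
291 < 365.00 → outlier.
All remaining values lie within [365.00, 2461.00].

212, 242, 291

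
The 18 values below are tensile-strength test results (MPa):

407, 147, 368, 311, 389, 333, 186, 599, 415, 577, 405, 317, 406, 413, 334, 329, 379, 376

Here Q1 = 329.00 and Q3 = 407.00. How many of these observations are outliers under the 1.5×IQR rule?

4

IQR = 78.00; fences at 329.00 − 117.00 = 212.00 and 407.00 + 117.00 = 524.00.
Outside the cutoffs: 147, 186, 577, 599.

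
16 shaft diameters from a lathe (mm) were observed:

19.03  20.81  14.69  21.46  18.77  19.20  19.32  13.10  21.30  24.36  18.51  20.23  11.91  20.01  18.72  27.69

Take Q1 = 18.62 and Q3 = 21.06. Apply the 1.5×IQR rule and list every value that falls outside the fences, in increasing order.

IQR = Q3 − Q1 = 21.06 − 18.62 = 2.44.
Lower fence = Q1 − 1.5·IQR = 18.62 − 3.66 = 14.96.
Upper fence = Q3 + 1.5·IQR = 21.06 + 3.66 = 24.72.
11.91 < 14.96 → outlier.
13.10 < 14.96 → outlier.
14.69 < 14.96 → outlier.
27.69 > 24.72 → outlier.
All remaining values lie within [14.96, 24.72].

11.91, 13.10, 14.69, 27.69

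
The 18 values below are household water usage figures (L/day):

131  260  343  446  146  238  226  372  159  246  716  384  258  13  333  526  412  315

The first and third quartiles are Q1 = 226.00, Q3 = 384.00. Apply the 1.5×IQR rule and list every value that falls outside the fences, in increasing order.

IQR = Q3 − Q1 = 384.00 − 226.00 = 158.00.
Lower fence = Q1 − 1.5·IQR = 226.00 − 237.00 = -11.00.
Upper fence = Q3 + 1.5·IQR = 384.00 + 237.00 = 621.00.
716 > 621.00 → outlier.
All remaining values lie within [-11.00, 621.00].

716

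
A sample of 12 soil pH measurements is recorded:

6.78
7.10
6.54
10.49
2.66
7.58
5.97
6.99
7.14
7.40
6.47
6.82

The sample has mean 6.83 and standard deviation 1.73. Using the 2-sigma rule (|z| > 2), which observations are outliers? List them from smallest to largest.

2.66, 10.49

Cutoffs at x̄ ± 2s: 6.83 ± 2·1.73 = [3.37, 10.29].
2.66: z = -2.41, |z| > 2 → outlier.
10.49: z = 2.12, |z| > 2 → outlier.
Every other value lies within [3.37, 10.29].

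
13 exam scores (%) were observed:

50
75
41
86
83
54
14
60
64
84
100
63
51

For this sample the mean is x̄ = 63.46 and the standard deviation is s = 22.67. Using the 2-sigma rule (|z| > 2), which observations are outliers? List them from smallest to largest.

14

Cutoffs at x̄ ± 2s: 63.46 ± 2·22.67 = [18.12, 108.80].
14: z = -2.18, |z| > 2 → outlier.
Every other value lies within [18.12, 108.80].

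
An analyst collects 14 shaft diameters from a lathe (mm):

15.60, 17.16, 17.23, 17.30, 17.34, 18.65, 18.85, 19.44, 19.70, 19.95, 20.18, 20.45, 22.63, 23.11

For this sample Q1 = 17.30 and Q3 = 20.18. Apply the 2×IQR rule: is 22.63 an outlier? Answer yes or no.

IQR = Q3 − Q1 = 20.18 − 17.30 = 2.88.
Lower fence = Q1 − 2·IQR = 17.30 − 5.76 = 11.54.
Upper fence = Q3 + 2·IQR = 20.18 + 5.76 = 25.94.
22.63 lies within [11.54, 25.94].

no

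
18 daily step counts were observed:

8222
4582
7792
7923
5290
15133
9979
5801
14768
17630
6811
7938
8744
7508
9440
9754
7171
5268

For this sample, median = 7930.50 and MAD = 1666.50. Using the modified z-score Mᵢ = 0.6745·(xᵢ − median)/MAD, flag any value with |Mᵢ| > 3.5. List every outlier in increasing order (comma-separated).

17630

|Mᵢ| > 3.5 ⇔ |xᵢ − 7930.50| > 3.5·1666.50/0.6745 = 8647.52.
So outliers lie outside [-717.02, 16578.02].
17630: M = 3.93 → outlier.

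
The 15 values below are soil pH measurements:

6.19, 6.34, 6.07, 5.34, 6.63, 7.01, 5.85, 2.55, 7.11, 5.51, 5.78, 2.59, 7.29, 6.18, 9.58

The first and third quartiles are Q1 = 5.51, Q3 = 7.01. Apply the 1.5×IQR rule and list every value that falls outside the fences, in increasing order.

IQR = Q3 − Q1 = 7.01 − 5.51 = 1.50.
Lower fence = Q1 − 1.5·IQR = 5.51 − 2.25 = 3.26.
Upper fence = Q3 + 1.5·IQR = 7.01 + 2.25 = 9.26.
2.55 < 3.26 → outlier.
2.59 < 3.26 → outlier.
9.58 > 9.26 → outlier.
All remaining values lie within [3.26, 9.26].

2.55, 2.59, 9.58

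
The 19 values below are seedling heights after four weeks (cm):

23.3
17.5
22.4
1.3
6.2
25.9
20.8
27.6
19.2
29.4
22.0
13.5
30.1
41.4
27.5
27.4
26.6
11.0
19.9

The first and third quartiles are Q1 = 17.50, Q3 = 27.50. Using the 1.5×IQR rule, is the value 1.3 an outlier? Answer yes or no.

IQR = Q3 − Q1 = 27.50 − 17.50 = 10.00.
Lower fence = Q1 − 1.5·IQR = 17.50 − 15.00 = 2.50.
Upper fence = Q3 + 1.5·IQR = 27.50 + 15.00 = 42.50.
1.3 lies below the lower fence.

yes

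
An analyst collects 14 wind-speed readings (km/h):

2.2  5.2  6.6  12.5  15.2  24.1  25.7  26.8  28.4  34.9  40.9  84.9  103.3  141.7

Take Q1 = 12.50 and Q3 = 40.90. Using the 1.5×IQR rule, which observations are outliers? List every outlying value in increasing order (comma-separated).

IQR = Q3 − Q1 = 40.90 − 12.50 = 28.40.
Lower fence = Q1 − 1.5·IQR = 12.50 − 42.60 = -30.10.
Upper fence = Q3 + 1.5·IQR = 40.90 + 42.60 = 83.50.
84.9 > 83.50 → outlier.
103.3 > 83.50 → outlier.
141.7 > 83.50 → outlier.
All remaining values lie within [-30.10, 83.50].

84.9, 103.3, 141.7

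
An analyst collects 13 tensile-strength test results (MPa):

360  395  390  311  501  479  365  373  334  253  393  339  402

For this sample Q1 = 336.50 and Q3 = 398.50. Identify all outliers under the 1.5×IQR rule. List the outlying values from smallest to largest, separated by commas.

501

IQR = Q3 − Q1 = 398.50 − 336.50 = 62.00.
Lower fence = Q1 − 1.5·IQR = 336.50 − 93.00 = 243.50.
Upper fence = Q3 + 1.5·IQR = 398.50 + 93.00 = 491.50.
501 > 491.50 → outlier.
All remaining values lie within [243.50, 491.50].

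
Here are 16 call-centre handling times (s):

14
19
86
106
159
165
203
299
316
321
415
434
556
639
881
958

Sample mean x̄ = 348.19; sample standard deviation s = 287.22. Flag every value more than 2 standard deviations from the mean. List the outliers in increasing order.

Cutoffs at x̄ ± 2s: 348.19 ± 2·287.22 = [-226.25, 922.63].
958: z = 2.12, |z| > 2 → outlier.
Every other value lies within [-226.25, 922.63].

958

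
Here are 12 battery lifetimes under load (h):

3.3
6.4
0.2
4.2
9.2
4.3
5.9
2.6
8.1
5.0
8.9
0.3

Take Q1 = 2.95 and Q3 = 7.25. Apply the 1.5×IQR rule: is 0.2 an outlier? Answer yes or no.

IQR = Q3 − Q1 = 7.25 − 2.95 = 4.30.
Lower fence = Q1 − 1.5·IQR = 2.95 − 6.45 = -3.50.
Upper fence = Q3 + 1.5·IQR = 7.25 + 6.45 = 13.70.
0.2 lies within [-3.50, 13.70].

no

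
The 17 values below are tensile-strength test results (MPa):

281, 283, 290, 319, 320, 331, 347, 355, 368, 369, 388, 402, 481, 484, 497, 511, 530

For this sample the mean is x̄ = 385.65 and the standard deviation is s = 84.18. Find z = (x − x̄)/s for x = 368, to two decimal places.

z = (368 − 385.65) / 84.18 = -0.21.

-0.21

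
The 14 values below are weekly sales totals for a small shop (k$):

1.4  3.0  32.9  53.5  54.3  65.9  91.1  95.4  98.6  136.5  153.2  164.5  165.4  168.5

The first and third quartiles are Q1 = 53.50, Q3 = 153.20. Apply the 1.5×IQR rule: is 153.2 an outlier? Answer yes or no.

no

IQR = Q3 − Q1 = 153.20 − 53.50 = 99.70.
Lower fence = Q1 − 1.5·IQR = 53.50 − 149.55 = -96.05.
Upper fence = Q3 + 1.5·IQR = 153.20 + 149.55 = 302.75.
153.2 lies within [-96.05, 302.75].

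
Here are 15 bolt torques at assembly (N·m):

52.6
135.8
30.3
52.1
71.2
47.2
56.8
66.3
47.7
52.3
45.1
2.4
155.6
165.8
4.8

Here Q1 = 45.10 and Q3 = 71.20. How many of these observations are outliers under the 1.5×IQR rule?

5

IQR = 26.10; fences at 45.10 − 39.15 = 5.95 and 71.20 + 39.15 = 110.35.
Outside the cutoffs: 2.4, 4.8, 135.8, 155.6, 165.8.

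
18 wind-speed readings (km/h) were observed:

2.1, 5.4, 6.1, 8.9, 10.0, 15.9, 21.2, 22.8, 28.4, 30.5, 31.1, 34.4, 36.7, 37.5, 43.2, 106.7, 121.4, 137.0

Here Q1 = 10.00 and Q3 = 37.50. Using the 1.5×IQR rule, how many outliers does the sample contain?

IQR = 27.50; fences at 10.00 − 41.25 = -31.25 and 37.50 + 41.25 = 78.75.
Outside the cutoffs: 106.7, 121.4, 137.0.

3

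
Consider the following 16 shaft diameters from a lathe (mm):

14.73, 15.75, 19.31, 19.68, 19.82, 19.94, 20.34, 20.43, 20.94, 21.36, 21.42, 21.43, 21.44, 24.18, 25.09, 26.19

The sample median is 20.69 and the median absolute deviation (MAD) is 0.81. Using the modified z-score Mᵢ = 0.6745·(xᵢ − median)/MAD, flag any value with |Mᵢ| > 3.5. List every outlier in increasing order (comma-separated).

14.73, 15.75, 25.09, 26.19

|Mᵢ| > 3.5 ⇔ |xᵢ − 20.69| > 3.5·0.81/0.6745 = 4.20.
So outliers lie outside [16.49, 24.89].
14.73: M = -4.96 → outlier.
15.75: M = -4.11 → outlier.
25.09: M = 3.66 → outlier.
26.19: M = 4.58 → outlier.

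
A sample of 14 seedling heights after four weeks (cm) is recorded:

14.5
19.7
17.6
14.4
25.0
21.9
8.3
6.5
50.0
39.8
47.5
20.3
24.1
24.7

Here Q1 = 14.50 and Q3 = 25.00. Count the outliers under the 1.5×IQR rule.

IQR = 10.50; fences at 14.50 − 15.75 = -1.25 and 25.00 + 15.75 = 40.75.
Outside the cutoffs: 47.5, 50.0.

2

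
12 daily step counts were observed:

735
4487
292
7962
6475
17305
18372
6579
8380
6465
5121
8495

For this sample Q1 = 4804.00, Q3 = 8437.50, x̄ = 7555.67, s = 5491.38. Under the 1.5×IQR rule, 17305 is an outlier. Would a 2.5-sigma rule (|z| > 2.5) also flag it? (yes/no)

z = (17305 − 7555.67) / 5491.38 = 1.78.
|z| = 1.78 ≤ 2.5.

no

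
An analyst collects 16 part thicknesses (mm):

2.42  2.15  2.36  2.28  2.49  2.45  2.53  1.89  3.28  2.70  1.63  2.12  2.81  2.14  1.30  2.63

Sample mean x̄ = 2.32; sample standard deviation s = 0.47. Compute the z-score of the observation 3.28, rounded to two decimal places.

z = (3.28 − 2.32) / 0.47 = 2.04.

2.04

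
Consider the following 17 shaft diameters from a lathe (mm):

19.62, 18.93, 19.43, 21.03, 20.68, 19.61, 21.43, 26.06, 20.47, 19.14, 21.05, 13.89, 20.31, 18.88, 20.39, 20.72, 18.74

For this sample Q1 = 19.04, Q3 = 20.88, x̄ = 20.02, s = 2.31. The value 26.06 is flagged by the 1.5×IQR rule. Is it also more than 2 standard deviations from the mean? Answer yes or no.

z = (26.06 − 20.02) / 2.31 = 2.61.
|z| = 2.61 > 2.

yes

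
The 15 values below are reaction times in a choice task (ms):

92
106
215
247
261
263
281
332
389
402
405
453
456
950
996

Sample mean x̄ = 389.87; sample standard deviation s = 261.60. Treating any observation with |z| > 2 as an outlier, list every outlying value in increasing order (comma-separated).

Cutoffs at x̄ ± 2s: 389.87 ± 2·261.60 = [-133.33, 913.07].
950: z = 2.14, |z| > 2 → outlier.
996: z = 2.32, |z| > 2 → outlier.
Every other value lies within [-133.33, 913.07].

950, 996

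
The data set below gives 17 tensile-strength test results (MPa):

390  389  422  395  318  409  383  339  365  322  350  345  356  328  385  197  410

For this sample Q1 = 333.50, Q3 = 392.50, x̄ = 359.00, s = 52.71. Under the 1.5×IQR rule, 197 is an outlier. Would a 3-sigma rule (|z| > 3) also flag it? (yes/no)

yes

z = (197 − 359.00) / 52.71 = -3.07.
|z| = 3.07 > 3.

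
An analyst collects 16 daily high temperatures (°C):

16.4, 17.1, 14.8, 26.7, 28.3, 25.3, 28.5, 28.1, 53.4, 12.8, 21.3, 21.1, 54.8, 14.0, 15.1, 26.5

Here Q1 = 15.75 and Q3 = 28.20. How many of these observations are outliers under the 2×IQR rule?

2

IQR = 12.45; fences at 15.75 − 24.90 = -9.15 and 28.20 + 24.90 = 53.10.
Outside the cutoffs: 53.4, 54.8.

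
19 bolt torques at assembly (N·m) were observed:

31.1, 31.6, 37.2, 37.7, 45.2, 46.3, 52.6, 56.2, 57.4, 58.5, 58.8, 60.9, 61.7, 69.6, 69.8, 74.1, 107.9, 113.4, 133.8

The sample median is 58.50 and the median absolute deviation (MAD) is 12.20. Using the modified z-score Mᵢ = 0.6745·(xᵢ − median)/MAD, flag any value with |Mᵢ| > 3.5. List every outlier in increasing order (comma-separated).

133.8

|Mᵢ| > 3.5 ⇔ |xᵢ − 58.50| > 3.5·12.20/0.6745 = 63.31.
So outliers lie outside [-4.81, 121.81].
133.8: M = 4.16 → outlier.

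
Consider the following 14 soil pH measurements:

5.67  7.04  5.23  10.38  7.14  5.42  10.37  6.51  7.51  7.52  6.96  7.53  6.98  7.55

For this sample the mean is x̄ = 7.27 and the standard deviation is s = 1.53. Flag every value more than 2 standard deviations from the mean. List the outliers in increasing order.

10.37, 10.38

Cutoffs at x̄ ± 2s: 7.27 ± 2·1.53 = [4.21, 10.33].
10.37: z = 2.03, |z| > 2 → outlier.
10.38: z = 2.03, |z| > 2 → outlier.
Every other value lies within [4.21, 10.33].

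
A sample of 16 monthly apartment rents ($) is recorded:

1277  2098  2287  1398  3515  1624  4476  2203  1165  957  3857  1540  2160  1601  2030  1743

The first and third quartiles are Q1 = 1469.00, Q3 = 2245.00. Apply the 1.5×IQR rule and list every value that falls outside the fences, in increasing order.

3515, 3857, 4476

IQR = Q3 − Q1 = 2245.00 − 1469.00 = 776.00.
Lower fence = Q1 − 1.5·IQR = 1469.00 − 1164.00 = 305.00.
Upper fence = Q3 + 1.5·IQR = 2245.00 + 1164.00 = 3409.00.
3515 > 3409.00 → outlier.
3857 > 3409.00 → outlier.
4476 > 3409.00 → outlier.
All remaining values lie within [305.00, 3409.00].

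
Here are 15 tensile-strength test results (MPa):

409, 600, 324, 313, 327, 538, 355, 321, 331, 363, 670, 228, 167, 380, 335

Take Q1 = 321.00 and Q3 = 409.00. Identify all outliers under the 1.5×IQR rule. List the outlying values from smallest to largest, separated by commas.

IQR = Q3 − Q1 = 409.00 − 321.00 = 88.00.
Lower fence = Q1 − 1.5·IQR = 321.00 − 132.00 = 189.00.
Upper fence = Q3 + 1.5·IQR = 409.00 + 132.00 = 541.00.
167 < 189.00 → outlier.
600 > 541.00 → outlier.
670 > 541.00 → outlier.
All remaining values lie within [189.00, 541.00].

167, 600, 670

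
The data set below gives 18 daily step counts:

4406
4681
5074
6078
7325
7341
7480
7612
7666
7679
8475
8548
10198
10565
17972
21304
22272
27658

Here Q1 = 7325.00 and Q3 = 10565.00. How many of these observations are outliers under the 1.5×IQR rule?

4

IQR = 3240.00; fences at 7325.00 − 4860.00 = 2465.00 and 10565.00 + 4860.00 = 15425.00.
Outside the cutoffs: 17972, 21304, 22272, 27658.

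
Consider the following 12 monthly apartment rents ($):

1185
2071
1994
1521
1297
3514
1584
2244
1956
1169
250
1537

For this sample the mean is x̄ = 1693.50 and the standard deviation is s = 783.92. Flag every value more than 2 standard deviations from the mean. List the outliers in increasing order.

Cutoffs at x̄ ± 2s: 1693.50 ± 2·783.92 = [125.66, 3261.34].
3514: z = 2.32, |z| > 2 → outlier.
Every other value lies within [125.66, 3261.34].

3514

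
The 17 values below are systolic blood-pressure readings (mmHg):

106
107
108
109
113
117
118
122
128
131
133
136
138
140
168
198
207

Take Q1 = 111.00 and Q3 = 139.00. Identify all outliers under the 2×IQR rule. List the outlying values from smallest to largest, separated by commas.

IQR = Q3 − Q1 = 139.00 − 111.00 = 28.00.
Lower fence = Q1 − 2·IQR = 111.00 − 56.00 = 55.00.
Upper fence = Q3 + 2·IQR = 139.00 + 56.00 = 195.00.
198 > 195.00 → outlier.
207 > 195.00 → outlier.
All remaining values lie within [55.00, 195.00].

198, 207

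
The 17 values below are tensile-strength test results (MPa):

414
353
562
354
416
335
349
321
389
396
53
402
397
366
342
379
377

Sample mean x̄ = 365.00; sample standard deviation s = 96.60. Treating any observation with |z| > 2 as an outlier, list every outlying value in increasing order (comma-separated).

Cutoffs at x̄ ± 2s: 365.00 ± 2·96.60 = [171.80, 558.20].
53: z = -3.23, |z| > 2 → outlier.
562: z = 2.04, |z| > 2 → outlier.
Every other value lies within [171.80, 558.20].

53, 562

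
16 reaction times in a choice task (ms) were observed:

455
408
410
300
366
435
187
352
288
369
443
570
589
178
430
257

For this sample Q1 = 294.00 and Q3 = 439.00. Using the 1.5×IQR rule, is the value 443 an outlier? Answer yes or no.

no

IQR = Q3 − Q1 = 439.00 − 294.00 = 145.00.
Lower fence = Q1 − 1.5·IQR = 294.00 − 217.50 = 76.50.
Upper fence = Q3 + 1.5·IQR = 439.00 + 217.50 = 656.50.
443 lies within [76.50, 656.50].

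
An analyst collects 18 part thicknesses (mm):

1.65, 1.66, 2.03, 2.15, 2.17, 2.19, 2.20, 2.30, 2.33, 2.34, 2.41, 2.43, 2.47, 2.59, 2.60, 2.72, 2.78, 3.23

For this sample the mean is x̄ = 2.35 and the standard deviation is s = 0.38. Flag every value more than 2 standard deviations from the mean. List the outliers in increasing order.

3.23

Cutoffs at x̄ ± 2s: 2.35 ± 2·0.38 = [1.59, 3.11].
3.23: z = 2.32, |z| > 2 → outlier.
Every other value lies within [1.59, 3.11].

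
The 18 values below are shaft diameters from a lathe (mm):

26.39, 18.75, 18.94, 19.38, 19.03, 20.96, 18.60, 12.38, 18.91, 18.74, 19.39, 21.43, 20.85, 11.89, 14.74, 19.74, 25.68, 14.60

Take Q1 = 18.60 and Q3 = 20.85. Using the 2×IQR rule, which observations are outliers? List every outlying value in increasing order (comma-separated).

IQR = Q3 − Q1 = 20.85 − 18.60 = 2.25.
Lower fence = Q1 − 2·IQR = 18.60 − 4.50 = 14.10.
Upper fence = Q3 + 2·IQR = 20.85 + 4.50 = 25.35.
11.89 < 14.10 → outlier.
12.38 < 14.10 → outlier.
25.68 > 25.35 → outlier.
26.39 > 25.35 → outlier.
All remaining values lie within [14.10, 25.35].

11.89, 12.38, 25.68, 26.39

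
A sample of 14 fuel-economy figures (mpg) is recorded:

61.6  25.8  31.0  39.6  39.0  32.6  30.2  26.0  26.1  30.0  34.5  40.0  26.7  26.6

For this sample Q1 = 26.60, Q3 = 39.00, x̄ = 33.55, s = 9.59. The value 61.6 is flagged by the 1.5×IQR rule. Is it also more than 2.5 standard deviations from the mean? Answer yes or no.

z = (61.6 − 33.55) / 9.59 = 2.92.
|z| = 2.92 > 2.5.

yes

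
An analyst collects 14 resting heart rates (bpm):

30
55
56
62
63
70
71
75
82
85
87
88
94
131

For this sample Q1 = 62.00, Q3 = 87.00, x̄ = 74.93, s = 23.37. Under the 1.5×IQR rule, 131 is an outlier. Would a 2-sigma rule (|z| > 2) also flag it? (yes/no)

yes

z = (131 − 74.93) / 23.37 = 2.40.
|z| = 2.40 > 2.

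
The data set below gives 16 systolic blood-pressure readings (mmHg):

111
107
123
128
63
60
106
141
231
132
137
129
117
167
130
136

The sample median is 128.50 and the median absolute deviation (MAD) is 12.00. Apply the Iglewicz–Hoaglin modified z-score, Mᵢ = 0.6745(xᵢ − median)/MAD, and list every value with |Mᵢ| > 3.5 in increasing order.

60, 63, 231

|Mᵢ| > 3.5 ⇔ |xᵢ − 128.50| > 3.5·12.00/0.6745 = 62.27.
So outliers lie outside [66.23, 190.77].
60: M = -3.85 → outlier.
63: M = -3.68 → outlier.
231: M = 5.76 → outlier.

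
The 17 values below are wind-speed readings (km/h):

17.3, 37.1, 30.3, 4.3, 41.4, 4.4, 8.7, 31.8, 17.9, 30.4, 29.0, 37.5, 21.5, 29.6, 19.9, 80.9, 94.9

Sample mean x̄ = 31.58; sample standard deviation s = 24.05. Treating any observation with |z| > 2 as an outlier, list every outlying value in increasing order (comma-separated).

80.9, 94.9

Cutoffs at x̄ ± 2s: 31.58 ± 2·24.05 = [-16.52, 79.68].
80.9: z = 2.05, |z| > 2 → outlier.
94.9: z = 2.63, |z| > 2 → outlier.
Every other value lies within [-16.52, 79.68].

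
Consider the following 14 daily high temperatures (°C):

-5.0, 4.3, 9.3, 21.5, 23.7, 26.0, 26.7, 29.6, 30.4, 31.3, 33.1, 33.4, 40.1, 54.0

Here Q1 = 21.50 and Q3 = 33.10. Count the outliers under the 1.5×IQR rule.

2

IQR = 11.60; fences at 21.50 − 17.40 = 4.10 and 33.10 + 17.40 = 50.50.
Outside the cutoffs: -5.0, 54.0.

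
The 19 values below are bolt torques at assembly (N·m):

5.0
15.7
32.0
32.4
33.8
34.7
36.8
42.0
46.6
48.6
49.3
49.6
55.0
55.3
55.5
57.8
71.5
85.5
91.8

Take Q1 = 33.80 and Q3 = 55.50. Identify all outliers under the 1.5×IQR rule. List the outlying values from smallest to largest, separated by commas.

IQR = Q3 − Q1 = 55.50 − 33.80 = 21.70.
Lower fence = Q1 − 1.5·IQR = 33.80 − 32.55 = 1.25.
Upper fence = Q3 + 1.5·IQR = 55.50 + 32.55 = 88.05.
91.8 > 88.05 → outlier.
All remaining values lie within [1.25, 88.05].

91.8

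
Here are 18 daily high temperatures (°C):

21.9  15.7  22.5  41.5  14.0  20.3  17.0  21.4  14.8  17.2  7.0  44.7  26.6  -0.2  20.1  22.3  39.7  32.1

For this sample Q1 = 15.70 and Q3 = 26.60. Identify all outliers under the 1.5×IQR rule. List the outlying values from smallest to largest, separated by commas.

IQR = Q3 − Q1 = 26.60 − 15.70 = 10.90.
Lower fence = Q1 − 1.5·IQR = 15.70 − 16.35 = -0.65.
Upper fence = Q3 + 1.5·IQR = 26.60 + 16.35 = 42.95.
44.7 > 42.95 → outlier.
All remaining values lie within [-0.65, 42.95].

44.7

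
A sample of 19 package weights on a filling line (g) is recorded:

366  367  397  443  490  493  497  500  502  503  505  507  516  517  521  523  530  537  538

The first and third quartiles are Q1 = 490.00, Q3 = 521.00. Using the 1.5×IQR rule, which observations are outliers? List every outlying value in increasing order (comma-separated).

IQR = Q3 − Q1 = 521.00 − 490.00 = 31.00.
Lower fence = Q1 − 1.5·IQR = 490.00 − 46.50 = 443.50.
Upper fence = Q3 + 1.5·IQR = 521.00 + 46.50 = 567.50.
366 < 443.50 → outlier.
367 < 443.50 → outlier.
397 < 443.50 → outlier.
443 < 443.50 → outlier.
All remaining values lie within [443.50, 567.50].

366, 367, 397, 443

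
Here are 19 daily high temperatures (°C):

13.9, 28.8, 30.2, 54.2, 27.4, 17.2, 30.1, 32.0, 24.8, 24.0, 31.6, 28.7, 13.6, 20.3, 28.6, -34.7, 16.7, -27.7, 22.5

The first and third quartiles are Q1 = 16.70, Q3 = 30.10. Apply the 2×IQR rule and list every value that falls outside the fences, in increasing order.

-34.7, -27.7

IQR = Q3 − Q1 = 30.10 − 16.70 = 13.40.
Lower fence = Q1 − 2·IQR = 16.70 − 26.80 = -10.10.
Upper fence = Q3 + 2·IQR = 30.10 + 26.80 = 56.90.
-34.7 < -10.10 → outlier.
-27.7 < -10.10 → outlier.
All remaining values lie within [-10.10, 56.90].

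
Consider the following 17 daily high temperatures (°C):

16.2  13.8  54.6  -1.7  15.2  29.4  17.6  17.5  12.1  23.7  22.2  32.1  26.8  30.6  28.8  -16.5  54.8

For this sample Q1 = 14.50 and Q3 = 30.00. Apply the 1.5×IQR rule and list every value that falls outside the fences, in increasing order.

-16.5, 54.6, 54.8

IQR = Q3 − Q1 = 30.00 − 14.50 = 15.50.
Lower fence = Q1 − 1.5·IQR = 14.50 − 23.25 = -8.75.
Upper fence = Q3 + 1.5·IQR = 30.00 + 23.25 = 53.25.
-16.5 < -8.75 → outlier.
54.6 > 53.25 → outlier.
54.8 > 53.25 → outlier.
All remaining values lie within [-8.75, 53.25].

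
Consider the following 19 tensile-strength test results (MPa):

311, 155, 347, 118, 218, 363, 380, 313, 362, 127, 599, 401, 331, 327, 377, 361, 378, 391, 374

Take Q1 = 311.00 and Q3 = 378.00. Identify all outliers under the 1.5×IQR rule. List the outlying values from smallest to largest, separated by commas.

118, 127, 155, 599

IQR = Q3 − Q1 = 378.00 − 311.00 = 67.00.
Lower fence = Q1 − 1.5·IQR = 311.00 − 100.50 = 210.50.
Upper fence = Q3 + 1.5·IQR = 378.00 + 100.50 = 478.50.
118 < 210.50 → outlier.
127 < 210.50 → outlier.
155 < 210.50 → outlier.
599 > 478.50 → outlier.
All remaining values lie within [210.50, 478.50].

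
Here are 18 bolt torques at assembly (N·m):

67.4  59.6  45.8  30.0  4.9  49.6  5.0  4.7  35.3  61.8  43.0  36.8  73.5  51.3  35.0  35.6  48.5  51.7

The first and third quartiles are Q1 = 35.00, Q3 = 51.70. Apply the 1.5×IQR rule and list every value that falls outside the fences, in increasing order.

IQR = Q3 − Q1 = 51.70 − 35.00 = 16.70.
Lower fence = Q1 − 1.5·IQR = 35.00 − 25.05 = 9.95.
Upper fence = Q3 + 1.5·IQR = 51.70 + 25.05 = 76.75.
4.7 < 9.95 → outlier.
4.9 < 9.95 → outlier.
5.0 < 9.95 → outlier.
All remaining values lie within [9.95, 76.75].

4.7, 4.9, 5.0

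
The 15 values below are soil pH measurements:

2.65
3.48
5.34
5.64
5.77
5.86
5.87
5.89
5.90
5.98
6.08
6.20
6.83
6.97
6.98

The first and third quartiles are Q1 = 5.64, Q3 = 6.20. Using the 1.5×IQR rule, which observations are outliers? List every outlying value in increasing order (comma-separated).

2.65, 3.48

IQR = Q3 − Q1 = 6.20 − 5.64 = 0.56.
Lower fence = Q1 − 1.5·IQR = 5.64 − 0.84 = 4.80.
Upper fence = Q3 + 1.5·IQR = 6.20 + 0.84 = 7.04.
2.65 < 4.80 → outlier.
3.48 < 4.80 → outlier.
All remaining values lie within [4.80, 7.04].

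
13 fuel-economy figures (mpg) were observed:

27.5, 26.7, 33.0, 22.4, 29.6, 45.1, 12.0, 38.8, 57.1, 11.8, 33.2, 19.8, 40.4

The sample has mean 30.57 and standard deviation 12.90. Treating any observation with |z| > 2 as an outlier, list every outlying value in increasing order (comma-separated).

Cutoffs at x̄ ± 2s: 30.57 ± 2·12.90 = [4.77, 56.37].
57.1: z = 2.06, |z| > 2 → outlier.
Every other value lies within [4.77, 56.37].

57.1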